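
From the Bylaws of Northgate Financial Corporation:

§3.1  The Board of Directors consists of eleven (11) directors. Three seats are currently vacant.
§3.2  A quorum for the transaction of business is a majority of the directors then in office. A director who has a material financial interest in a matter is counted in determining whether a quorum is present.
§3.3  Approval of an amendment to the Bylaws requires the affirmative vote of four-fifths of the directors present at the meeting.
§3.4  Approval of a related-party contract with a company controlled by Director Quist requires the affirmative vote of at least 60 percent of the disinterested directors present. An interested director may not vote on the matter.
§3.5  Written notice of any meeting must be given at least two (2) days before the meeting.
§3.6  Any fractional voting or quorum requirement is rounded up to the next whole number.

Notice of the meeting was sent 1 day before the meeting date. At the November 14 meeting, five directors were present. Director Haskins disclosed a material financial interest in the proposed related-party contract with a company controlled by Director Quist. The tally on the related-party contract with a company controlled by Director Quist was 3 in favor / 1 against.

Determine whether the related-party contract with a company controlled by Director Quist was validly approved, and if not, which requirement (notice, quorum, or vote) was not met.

Invalid — notice requirement not satisfied.

Notice: 1 day given; 2 required (1 < 2). Not satisfied.
Quorum: 5 present (interested directors count toward quorum); quorum is 5. Satisfied.
Vote: the related-party contract with a company controlled by Director Quist requires three-fifths of the disinterested directors present (5 − 1 = 4). 3/5 of 4 = 2.40, rounded up to 3, so 3 affirmative votes are needed; 3 voted in favor. Satisfied.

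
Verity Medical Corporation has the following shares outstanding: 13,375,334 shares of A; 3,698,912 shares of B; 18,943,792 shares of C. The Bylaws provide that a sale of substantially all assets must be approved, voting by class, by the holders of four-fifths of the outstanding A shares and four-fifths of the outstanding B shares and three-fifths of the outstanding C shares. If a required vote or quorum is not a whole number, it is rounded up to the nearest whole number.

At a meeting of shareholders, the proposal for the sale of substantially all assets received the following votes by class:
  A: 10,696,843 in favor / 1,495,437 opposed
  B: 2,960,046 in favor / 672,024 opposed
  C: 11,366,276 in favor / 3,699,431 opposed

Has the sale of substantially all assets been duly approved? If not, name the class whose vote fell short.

Not approved — the A shares did not give the required vote.

A: 4/5 of 13375334 = 10700267.20, rounded up to 10700268; 10,700,268 required, 10,696,843 in favor — not approved.
B: 4/5 of 3698912 = 2959129.60, rounded up to 2959130; 2,959,130 required, 2,960,046 in favor — approved.
C: 3/5 of 18943792 = 11366275.20, rounded up to 11366276; 11,366,276 required, 11,366,276 in favor — approved.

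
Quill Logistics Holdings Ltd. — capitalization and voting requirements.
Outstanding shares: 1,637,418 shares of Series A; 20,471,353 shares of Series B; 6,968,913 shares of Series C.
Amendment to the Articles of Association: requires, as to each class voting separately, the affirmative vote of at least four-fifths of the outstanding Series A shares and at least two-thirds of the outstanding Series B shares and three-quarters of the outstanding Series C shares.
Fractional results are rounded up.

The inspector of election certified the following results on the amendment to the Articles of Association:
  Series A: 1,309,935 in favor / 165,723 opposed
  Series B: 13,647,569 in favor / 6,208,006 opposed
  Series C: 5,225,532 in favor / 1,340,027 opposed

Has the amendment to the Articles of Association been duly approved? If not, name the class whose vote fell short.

Series A: 4/5 of 1637418 = 1309934.40, rounded up to 1309935; 1,309,935 required, 1,309,935 in favor — approved.
Series B: 2/3 of 20471353 = 13647568.67, rounded up to 13647569; 13,647,569 required, 13,647,569 in favor — approved.
Series C: 3/4 of 6968913 = 5226684.75, rounded up to 5226685; 5,226,685 required, 5,225,532 in favor — not approved.

Not approved — the Series C shares did not give the required vote.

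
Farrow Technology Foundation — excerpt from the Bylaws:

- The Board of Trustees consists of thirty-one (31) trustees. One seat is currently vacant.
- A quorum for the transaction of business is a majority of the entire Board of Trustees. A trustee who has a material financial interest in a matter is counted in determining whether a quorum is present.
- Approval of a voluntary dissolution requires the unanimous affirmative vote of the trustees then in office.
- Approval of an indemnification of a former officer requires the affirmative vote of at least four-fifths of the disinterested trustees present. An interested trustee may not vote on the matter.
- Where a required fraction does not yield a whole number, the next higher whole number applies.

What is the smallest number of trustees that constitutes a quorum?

A majority of 31 is 16.

16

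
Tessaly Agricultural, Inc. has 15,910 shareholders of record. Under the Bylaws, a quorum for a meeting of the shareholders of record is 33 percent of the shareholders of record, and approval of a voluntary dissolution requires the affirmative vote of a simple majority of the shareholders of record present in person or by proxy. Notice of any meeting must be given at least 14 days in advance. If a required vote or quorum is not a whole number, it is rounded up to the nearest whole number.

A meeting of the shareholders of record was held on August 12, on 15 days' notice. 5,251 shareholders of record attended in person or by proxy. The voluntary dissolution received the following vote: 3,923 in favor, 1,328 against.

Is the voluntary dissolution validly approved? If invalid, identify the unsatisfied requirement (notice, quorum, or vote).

Notice: 15 days given; 14 required. Satisfied.
Quorum: 33% of 15,910 = 5,250.30, rounded up to 5,251; 5,251 present. Satisfied.
Vote: requires a majority of those present (5,251); a majority of 5251 is 2626, so 2,626 needed; 3,923 in favor. Satisfied.

Valid — all requirements satisfied.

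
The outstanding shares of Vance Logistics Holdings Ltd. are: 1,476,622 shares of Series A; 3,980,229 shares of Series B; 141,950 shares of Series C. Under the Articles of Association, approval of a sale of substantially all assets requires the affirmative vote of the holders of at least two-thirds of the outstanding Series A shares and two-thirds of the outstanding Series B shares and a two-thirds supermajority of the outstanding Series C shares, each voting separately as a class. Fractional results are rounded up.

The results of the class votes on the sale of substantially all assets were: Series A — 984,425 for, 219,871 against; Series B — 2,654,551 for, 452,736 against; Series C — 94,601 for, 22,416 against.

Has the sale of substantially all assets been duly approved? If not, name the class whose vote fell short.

Series A: 2/3 of 1476622 = 984414.67, rounded up to 984415; 984,415 required, 984,425 in favor — approved.
Series B: 2/3 of 3980229 = 2653486; 2,653,486 required, 2,654,551 in favor — approved.
Series C: 2/3 of 141950 = 94633.33, rounded up to 94634; 94,634 required, 94,601 in favor — not approved.

Not approved — the Series C shares did not give the required vote.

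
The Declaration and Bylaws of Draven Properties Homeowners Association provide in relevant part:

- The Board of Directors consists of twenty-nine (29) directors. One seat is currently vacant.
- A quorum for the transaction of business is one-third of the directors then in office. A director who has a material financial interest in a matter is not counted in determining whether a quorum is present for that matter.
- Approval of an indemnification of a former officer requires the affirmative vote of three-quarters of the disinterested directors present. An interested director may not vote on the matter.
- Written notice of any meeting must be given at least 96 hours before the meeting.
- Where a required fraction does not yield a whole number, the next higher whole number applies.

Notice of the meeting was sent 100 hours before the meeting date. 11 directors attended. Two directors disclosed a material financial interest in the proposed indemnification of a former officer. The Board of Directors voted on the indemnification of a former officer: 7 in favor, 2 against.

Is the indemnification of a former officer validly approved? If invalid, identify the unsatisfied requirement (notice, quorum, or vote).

Notice: 100 hours given; 96 required (100 ≥ 96). Satisfied.
Quorum: 11 present, but the 2 interested directors do not count, leaving 9. Quorum is 10. Not satisfied.
Vote: the indemnification of a former officer requires three-fourths of the disinterested directors present (11 − 2 = 9). 3/4 of 9 = 6.75, rounded up to 7, so 7 affirmative votes are needed; 7 voted in favor. Satisfied. (Moot — without a quorum no business can be validly transacted.)

Invalid — quorum requirement not satisfied.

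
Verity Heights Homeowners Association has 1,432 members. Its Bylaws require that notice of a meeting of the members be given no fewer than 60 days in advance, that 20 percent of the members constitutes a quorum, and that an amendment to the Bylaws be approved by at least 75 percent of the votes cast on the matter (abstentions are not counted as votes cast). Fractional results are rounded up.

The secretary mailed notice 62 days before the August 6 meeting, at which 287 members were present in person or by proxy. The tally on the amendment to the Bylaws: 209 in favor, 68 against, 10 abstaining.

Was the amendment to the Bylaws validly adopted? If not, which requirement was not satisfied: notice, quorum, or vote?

Valid — all requirements satisfied.

Notice: 62 days given; 60 required. Satisfied.
Quorum: 20% of 1,432 = 286.40, rounded up to 287; 287 present. Satisfied.
Vote: requires three-fourths of the votes cast (287 − 10 abstaining = 277); 3/4 of 277 = 207.75, rounded up to 208, so 208 needed; 209 in favor. Satisfied.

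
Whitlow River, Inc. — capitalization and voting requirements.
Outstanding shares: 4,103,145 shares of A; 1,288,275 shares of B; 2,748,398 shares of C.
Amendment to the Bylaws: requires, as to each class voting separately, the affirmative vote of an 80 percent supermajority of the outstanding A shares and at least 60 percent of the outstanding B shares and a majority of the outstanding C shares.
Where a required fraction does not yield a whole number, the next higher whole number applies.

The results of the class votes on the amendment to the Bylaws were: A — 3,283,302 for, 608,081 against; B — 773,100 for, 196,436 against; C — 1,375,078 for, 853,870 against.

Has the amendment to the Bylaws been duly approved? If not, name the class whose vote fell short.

A: 4/5 of 4103145 = 3282516; 3,282,516 required, 3,283,302 in favor — approved.
B: 3/5 of 1288275 = 772965; 772,965 required, 773,100 in favor — approved.
C: a majority of 2748398 is 1374200; 1,374,200 required, 1,375,078 in favor — approved.

Approved — every class gave the required vote.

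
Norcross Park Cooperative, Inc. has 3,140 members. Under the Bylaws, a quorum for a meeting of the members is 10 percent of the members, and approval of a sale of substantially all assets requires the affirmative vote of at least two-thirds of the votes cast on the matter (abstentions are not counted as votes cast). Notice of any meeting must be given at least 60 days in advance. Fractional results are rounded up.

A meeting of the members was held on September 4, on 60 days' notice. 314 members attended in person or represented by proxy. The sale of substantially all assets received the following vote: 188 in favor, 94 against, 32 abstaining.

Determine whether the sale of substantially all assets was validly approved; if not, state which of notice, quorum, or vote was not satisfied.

Valid — all requirements satisfied.

Notice: 60 days given; 60 required. Satisfied.
Quorum: 10% of 3,140 = 314; 314 present. Satisfied.
Vote: requires two-thirds of the votes cast (314 − 32 abstaining = 282); 2/3 of 282 = 188, so 188 needed; 188 in favor. Satisfied.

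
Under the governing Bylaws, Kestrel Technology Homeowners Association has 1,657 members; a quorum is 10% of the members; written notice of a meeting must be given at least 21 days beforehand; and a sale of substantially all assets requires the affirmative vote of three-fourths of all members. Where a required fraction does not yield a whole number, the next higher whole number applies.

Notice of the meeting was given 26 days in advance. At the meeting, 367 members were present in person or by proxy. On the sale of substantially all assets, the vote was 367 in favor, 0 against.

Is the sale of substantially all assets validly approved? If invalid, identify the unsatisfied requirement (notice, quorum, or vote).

Invalid — vote requirement not satisfied.

Notice: 26 days given; 21 required. Satisfied.
Quorum: 10% of 1,657 = 165.70, rounded up to 166; 367 present. Satisfied.
Vote: requires three-fourths of all members (1,657); 3/4 of 1657 = 1242.75, rounded up to 1243, so 1,243 needed; 367 in favor. Not satisfied.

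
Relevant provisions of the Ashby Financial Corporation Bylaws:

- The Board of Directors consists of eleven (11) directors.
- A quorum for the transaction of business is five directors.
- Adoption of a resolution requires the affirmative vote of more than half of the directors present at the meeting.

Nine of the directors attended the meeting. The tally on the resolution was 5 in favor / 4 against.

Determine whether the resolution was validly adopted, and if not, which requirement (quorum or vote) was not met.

Valid — all requirements satisfied.

Quorum: 9 present; quorum is 5. Satisfied.
Vote: the resolution requires a majority of the directors present (9). A majority of 9 is 5, so 5 affirmative votes are needed; 5 voted in favor. Satisfied.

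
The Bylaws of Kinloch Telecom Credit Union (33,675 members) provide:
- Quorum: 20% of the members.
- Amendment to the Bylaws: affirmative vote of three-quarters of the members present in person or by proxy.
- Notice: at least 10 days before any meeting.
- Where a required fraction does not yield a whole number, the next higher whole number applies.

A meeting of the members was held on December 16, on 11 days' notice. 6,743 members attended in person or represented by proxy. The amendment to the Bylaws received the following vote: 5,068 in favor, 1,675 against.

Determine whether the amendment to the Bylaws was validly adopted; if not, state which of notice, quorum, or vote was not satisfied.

Valid — all requirements satisfied.

Notice: 11 days given; 10 required. Satisfied.
Quorum: 20% of 33,675 = 6,735; 6,743 present. Satisfied.
Vote: requires three-fourths of those present (6,743); 3/4 of 6743 = 5057.25, rounded up to 5058, so 5,058 needed; 5,068 in favor. Satisfied.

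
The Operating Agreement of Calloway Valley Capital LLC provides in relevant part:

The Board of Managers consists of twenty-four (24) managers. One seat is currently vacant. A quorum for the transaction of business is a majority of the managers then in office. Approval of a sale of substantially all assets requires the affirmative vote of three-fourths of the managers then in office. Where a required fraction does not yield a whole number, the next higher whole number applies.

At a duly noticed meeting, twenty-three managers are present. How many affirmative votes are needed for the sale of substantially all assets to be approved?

The sale of substantially all assets requires three-fourths of the managers then in office (23).
3/4 of 23 = 17.25, rounded up to 18.

18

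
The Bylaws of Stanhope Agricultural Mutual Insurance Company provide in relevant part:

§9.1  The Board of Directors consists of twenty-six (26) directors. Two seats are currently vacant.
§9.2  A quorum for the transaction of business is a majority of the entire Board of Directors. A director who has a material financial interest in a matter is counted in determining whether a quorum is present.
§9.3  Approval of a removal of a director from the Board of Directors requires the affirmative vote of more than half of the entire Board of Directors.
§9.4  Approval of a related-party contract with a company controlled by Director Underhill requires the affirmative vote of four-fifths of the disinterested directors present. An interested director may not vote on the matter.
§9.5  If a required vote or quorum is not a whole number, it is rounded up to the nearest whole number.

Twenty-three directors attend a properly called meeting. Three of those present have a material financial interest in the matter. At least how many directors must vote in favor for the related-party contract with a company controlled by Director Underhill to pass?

The related-party contract with a company controlled by Director Underhill requires four-fifths of the disinterested directors present (23 − 3 = 20).
4/5 of 20 = 16.

16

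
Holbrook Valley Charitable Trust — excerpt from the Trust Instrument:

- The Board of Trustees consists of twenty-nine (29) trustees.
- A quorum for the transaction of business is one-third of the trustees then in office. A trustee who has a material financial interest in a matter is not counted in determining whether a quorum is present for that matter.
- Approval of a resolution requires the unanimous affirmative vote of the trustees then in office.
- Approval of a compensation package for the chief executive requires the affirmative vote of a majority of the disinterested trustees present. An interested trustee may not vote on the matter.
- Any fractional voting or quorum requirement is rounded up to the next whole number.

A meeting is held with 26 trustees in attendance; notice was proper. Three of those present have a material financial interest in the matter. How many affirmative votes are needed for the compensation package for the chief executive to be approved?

12

The compensation package for the chief executive requires a majority of the disinterested trustees present (26 − 3 = 23).
A majority of 23 is 12.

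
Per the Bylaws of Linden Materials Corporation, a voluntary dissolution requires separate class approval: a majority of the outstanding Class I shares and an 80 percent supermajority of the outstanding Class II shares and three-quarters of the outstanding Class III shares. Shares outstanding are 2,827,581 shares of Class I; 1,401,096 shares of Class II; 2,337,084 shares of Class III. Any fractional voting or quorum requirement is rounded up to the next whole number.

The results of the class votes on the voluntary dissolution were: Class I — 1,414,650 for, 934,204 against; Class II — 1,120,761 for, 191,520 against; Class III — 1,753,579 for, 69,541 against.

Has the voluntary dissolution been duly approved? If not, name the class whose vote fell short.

Not approved — the Class II shares did not give the required vote.

Class I: a majority of 2827581 is 1413791; 1,413,791 required, 1,414,650 in favor — approved.
Class II: 4/5 of 1401096 = 1120876.80, rounded up to 1120877; 1,120,877 required, 1,120,761 in favor — not approved.
Class III: 3/4 of 2337084 = 1752813; 1,752,813 required, 1,753,579 in favor — approved.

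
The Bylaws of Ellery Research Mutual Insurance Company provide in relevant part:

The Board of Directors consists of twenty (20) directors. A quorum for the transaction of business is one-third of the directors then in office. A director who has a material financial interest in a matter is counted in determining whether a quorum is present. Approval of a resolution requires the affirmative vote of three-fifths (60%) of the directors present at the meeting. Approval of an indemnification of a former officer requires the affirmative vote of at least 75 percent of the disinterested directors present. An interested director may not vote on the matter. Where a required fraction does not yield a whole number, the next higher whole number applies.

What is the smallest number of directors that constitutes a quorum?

1/3 of 20 = 6.67, rounded up to 7.

7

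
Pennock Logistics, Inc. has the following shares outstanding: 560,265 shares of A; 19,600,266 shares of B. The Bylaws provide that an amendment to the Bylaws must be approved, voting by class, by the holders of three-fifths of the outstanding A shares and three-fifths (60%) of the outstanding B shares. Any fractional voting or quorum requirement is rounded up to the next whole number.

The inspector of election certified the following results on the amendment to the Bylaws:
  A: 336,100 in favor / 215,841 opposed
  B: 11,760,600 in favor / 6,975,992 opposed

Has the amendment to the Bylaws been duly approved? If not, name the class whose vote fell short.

A: 3/5 of 560265 = 336159; 336,159 required, 336,100 in favor — not approved.
B: 3/5 of 19600266 = 11760159.60, rounded up to 11760160; 11,760,160 required, 11,760,600 in favor — approved.

Not approved — the A shares did not give the required vote.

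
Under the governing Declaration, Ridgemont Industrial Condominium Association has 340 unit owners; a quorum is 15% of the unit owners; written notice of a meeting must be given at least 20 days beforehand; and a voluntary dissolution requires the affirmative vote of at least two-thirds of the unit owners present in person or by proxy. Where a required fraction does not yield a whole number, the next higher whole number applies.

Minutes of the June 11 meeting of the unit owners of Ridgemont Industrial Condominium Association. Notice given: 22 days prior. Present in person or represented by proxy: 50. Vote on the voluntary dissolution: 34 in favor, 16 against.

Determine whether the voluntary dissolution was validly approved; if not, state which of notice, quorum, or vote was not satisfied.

Invalid — quorum requirement not satisfied.

Notice: 22 days given; 20 required. Satisfied.
Quorum: 15% of 340 = 51; 50 present. Not satisfied.
Vote: requires two-thirds of those present (50); 2/3 of 50 = 33.33, rounded up to 34, so 34 needed; 34 in favor. Satisfied.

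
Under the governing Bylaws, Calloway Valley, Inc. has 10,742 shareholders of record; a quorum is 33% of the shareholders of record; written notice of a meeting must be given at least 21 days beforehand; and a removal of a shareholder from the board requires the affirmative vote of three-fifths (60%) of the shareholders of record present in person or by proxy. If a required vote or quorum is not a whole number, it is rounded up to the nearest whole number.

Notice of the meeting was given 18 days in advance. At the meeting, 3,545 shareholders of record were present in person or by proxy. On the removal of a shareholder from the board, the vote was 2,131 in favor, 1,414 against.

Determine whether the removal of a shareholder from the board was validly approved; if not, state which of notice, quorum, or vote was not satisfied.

Notice: 18 days given; 21 required. Not satisfied.
Quorum: 33% of 10,742 = 3,544.86, rounded up to 3,545; 3,545 present. Satisfied.
Vote: requires three-fifths of those present (3,545); 3/5 of 3545 = 2127, so 2,127 needed; 2,131 in favor. Satisfied.

Invalid — notice requirement not satisfied.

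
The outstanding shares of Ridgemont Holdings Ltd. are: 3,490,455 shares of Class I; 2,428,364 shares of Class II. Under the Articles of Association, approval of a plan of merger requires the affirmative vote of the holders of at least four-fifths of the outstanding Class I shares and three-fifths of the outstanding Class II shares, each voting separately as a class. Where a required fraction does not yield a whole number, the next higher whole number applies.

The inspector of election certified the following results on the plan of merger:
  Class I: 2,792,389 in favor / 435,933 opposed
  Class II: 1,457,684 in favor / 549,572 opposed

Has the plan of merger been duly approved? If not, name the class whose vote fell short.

Class I: 4/5 of 3490455 = 2792364; 2,792,364 required, 2,792,389 in favor — approved.
Class II: 3/5 of 2428364 = 1457018.40, rounded up to 1457019; 1,457,019 required, 1,457,684 in favor — approved.

Approved — every class gave the required vote.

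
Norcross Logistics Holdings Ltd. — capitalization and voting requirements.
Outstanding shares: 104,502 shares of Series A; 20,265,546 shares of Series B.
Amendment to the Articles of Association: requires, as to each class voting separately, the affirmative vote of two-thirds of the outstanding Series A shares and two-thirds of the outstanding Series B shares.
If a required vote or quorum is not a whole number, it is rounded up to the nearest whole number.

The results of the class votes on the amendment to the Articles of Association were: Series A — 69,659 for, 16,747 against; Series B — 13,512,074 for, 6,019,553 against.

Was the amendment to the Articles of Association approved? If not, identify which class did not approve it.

Series A: 2/3 of 104502 = 69668; 69,668 required, 69,659 in favor — not approved.
Series B: 2/3 of 20265546 = 13510364; 13,510,364 required, 13,512,074 in favor — approved.

Not approved — the Series A shares did not give the required vote.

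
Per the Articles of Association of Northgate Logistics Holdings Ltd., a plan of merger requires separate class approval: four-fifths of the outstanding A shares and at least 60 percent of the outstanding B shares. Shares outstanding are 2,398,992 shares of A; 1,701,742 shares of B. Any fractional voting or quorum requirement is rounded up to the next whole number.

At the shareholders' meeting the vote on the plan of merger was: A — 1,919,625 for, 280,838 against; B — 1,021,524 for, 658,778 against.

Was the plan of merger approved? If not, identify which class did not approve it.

Approved — every class gave the required vote.

A: 4/5 of 2398992 = 1919193.60, rounded up to 1919194; 1,919,194 required, 1,919,625 in favor — approved.
B: 3/5 of 1701742 = 1021045.20, rounded up to 1021046; 1,021,046 required, 1,021,524 in favor — approved.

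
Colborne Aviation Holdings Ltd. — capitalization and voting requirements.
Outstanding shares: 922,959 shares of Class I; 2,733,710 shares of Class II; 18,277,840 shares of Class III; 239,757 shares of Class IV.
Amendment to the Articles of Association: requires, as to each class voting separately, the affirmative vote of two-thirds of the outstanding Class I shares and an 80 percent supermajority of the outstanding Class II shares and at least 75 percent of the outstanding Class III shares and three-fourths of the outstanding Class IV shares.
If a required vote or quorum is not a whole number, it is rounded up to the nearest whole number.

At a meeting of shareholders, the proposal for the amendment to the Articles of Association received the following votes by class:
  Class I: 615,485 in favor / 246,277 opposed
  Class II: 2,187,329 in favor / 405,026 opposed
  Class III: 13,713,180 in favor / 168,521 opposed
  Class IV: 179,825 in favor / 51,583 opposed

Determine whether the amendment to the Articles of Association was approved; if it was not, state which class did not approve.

Approved — every class gave the required vote.

Class I: 2/3 of 922959 = 615306; 615,306 required, 615,485 in favor — approved.
Class II: 4/5 of 2733710 = 2186968; 2,186,968 required, 2,187,329 in favor — approved.
Class III: 3/4 of 18277840 = 13708380; 13,708,380 required, 13,713,180 in favor — approved.
Class IV: 3/4 of 239757 = 179817.75, rounded up to 179818; 179,818 required, 179,825 in favor — approved.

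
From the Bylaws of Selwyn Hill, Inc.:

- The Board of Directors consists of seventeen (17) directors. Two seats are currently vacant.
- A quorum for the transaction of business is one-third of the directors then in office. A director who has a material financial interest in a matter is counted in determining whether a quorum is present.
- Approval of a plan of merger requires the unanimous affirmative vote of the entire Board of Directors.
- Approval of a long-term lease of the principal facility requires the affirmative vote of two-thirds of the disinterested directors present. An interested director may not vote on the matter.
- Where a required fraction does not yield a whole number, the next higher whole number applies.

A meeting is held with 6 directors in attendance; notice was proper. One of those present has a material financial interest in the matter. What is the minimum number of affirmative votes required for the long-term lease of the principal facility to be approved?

4

The long-term lease of the principal facility requires two-thirds of the disinterested directors present (6 − 1 = 5).
2/3 of 5 = 3.33, rounded up to 4.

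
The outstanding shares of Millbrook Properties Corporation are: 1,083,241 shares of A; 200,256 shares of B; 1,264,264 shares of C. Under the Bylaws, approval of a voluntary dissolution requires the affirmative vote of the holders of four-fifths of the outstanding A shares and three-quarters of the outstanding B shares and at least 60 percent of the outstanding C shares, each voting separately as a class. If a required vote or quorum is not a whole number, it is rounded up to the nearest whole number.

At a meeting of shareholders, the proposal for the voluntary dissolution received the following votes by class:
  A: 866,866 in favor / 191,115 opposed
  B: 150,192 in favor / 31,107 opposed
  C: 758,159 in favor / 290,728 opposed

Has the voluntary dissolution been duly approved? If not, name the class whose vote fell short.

Not approved — the C shares did not give the required vote.

A: 4/5 of 1083241 = 866592.80, rounded up to 866593; 866,593 required, 866,866 in favor — approved.
B: 3/4 of 200256 = 150192; 150,192 required, 150,192 in favor — approved.
C: 3/5 of 1264264 = 758558.40, rounded up to 758559; 758,559 required, 758,159 in favor — not approved.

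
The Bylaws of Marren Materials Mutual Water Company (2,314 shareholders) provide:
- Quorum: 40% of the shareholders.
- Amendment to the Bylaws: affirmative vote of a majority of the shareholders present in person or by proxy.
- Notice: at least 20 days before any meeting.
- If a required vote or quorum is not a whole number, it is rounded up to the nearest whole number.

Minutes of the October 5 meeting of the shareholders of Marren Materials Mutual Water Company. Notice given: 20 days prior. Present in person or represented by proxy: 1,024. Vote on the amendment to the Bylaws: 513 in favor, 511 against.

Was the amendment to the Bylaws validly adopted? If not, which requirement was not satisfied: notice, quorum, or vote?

Notice: 20 days given; 20 required. Satisfied.
Quorum: 40% of 2,314 = 925.60, rounded up to 926; 1,024 present. Satisfied.
Vote: requires a majority of those present (1,024); a majority of 1024 is 513, so 513 needed; 513 in favor. Satisfied.

Valid — all requirements satisfied.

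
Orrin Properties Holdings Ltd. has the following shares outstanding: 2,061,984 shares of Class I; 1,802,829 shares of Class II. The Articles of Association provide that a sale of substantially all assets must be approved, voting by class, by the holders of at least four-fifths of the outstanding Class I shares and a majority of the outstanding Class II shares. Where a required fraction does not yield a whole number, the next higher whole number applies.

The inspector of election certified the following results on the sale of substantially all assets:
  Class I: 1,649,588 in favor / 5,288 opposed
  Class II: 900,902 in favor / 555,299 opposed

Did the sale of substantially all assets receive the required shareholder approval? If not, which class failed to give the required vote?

Class I: 4/5 of 2061984 = 1649587.20, rounded up to 1649588; 1,649,588 required, 1,649,588 in favor — approved.
Class II: a majority of 1802829 is 901415; 901,415 required, 900,902 in favor — not approved.

Not approved — the Class II shares did not give the required vote.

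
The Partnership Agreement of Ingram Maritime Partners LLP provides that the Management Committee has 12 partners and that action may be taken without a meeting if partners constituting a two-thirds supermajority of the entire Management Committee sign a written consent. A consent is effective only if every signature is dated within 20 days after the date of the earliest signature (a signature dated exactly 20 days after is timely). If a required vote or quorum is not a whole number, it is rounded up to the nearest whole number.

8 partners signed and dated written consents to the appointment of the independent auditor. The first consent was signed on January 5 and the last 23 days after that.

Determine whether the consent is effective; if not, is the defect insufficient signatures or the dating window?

Not effective — dating-window requirement not satisfied.

Signatures required: a two-thirds supermajority of 12 — 2/3 of 12 = 8, so 8 needed; 8 signed. Sufficient.
Dating window: the latest signature is 23 days after the earliest; the limit is 20 days. Outside the window.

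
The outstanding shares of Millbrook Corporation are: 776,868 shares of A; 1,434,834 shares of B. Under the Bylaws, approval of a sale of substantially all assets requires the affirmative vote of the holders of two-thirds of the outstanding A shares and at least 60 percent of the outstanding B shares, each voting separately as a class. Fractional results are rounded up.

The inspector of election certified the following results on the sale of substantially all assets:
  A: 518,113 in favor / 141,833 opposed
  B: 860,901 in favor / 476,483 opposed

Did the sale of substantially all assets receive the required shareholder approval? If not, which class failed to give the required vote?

A: 2/3 of 776868 = 517912; 517,912 required, 518,113 in favor — approved.
B: 3/5 of 1434834 = 860900.40, rounded up to 860901; 860,901 required, 860,901 in favor — approved.

Approved — every class gave the required vote.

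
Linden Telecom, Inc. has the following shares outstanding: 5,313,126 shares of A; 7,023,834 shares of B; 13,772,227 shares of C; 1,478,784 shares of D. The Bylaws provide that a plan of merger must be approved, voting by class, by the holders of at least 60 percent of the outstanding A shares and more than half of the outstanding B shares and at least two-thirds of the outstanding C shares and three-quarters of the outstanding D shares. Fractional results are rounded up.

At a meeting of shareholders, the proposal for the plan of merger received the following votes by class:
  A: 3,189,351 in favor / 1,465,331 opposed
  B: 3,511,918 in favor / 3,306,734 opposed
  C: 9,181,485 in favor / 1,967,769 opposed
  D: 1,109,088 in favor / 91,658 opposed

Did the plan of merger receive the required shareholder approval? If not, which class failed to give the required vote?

A: 3/5 of 5313126 = 3187875.60, rounded up to 3187876; 3,187,876 required, 3,189,351 in favor — approved.
B: a majority of 7023834 is 3511918; 3,511,918 required, 3,511,918 in favor — approved.
C: 2/3 of 13772227 = 9181484.67, rounded up to 9181485; 9,181,485 required, 9,181,485 in favor — approved.
D: 3/4 of 1478784 = 1109088; 1,109,088 required, 1,109,088 in favor — approved.

Approved — every class gave the required vote.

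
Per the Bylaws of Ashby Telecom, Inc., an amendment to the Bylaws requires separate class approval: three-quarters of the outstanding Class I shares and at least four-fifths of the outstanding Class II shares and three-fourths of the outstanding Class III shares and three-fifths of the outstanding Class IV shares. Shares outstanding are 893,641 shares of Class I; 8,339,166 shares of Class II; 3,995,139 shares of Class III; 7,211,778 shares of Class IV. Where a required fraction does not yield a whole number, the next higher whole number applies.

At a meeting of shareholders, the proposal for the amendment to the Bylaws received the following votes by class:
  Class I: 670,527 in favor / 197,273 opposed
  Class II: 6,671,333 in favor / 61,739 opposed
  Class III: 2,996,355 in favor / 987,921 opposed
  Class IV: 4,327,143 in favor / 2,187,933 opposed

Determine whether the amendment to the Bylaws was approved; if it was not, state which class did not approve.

Approved — every class gave the required vote.

Class I: 3/4 of 893641 = 670230.75, rounded up to 670231; 670,231 required, 670,527 in favor — approved.
Class II: 4/5 of 8339166 = 6671332.80, rounded up to 6671333; 6,671,333 required, 6,671,333 in favor — approved.
Class III: 3/4 of 3995139 = 2996354.25, rounded up to 2996355; 2,996,355 required, 2,996,355 in favor — approved.
Class IV: 3/5 of 7211778 = 4327066.80, rounded up to 4327067; 4,327,067 required, 4,327,143 in favor — approved.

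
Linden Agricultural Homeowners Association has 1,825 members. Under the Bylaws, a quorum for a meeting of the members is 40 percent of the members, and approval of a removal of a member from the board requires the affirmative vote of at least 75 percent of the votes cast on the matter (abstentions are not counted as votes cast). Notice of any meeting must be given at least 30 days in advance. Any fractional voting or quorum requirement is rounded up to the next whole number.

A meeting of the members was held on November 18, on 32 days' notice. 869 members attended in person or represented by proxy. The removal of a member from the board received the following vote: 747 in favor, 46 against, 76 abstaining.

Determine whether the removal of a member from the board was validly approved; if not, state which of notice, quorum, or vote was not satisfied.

Notice: 32 days given; 30 required. Satisfied.
Quorum: 40% of 1,825 = 730; 869 present. Satisfied.
Vote: requires three-fourths of the votes cast (869 − 76 abstaining = 793); 3/4 of 793 = 594.75, rounded up to 595, so 595 needed; 747 in favor. Satisfied.

Valid — all requirements satisfied.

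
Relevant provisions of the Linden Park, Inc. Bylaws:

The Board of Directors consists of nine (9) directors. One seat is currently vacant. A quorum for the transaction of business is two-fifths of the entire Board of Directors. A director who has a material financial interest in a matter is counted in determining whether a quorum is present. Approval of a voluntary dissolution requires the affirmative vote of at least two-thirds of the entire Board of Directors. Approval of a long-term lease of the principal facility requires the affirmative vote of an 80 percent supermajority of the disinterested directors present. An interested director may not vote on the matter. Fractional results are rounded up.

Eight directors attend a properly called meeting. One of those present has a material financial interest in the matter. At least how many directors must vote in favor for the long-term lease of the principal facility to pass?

6

The long-term lease of the principal facility requires four-fifths of the disinterested directors present (8 − 1 = 7).
4/5 of 7 = 5.60, rounded up to 6.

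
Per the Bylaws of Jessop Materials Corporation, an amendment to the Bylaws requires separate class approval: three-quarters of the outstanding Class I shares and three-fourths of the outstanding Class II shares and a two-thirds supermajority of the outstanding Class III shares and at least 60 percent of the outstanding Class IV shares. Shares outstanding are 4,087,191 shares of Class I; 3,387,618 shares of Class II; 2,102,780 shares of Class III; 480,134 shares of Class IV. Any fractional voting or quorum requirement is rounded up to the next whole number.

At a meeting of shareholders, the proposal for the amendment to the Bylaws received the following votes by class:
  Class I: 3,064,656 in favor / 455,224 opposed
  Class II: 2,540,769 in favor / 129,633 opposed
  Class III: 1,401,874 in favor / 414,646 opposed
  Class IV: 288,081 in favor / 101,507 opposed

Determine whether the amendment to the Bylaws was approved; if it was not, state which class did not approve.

Not approved — the Class I shares did not give the required vote.

Class I: 3/4 of 4087191 = 3065393.25, rounded up to 3065394; 3,065,394 required, 3,064,656 in favor — not approved.
Class II: 3/4 of 3387618 = 2540713.50, rounded up to 2540714; 2,540,714 required, 2,540,769 in favor — approved.
Class III: 2/3 of 2102780 = 1401853.33, rounded up to 1401854; 1,401,854 required, 1,401,874 in favor — approved.
Class IV: 3/5 of 480134 = 288080.40, rounded up to 288081; 288,081 required, 288,081 in favor — approved.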